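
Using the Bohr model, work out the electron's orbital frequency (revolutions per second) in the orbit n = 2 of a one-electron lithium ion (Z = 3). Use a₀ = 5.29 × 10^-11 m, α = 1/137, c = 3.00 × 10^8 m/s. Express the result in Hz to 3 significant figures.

7.41 × 10^15 Hz

r = n²a₀/Z = 7.05 × 10^-11 m, v = Zαc/n = 3.28 × 10^6 m/s
f = v/(2πr) = 7.41 × 10^15 Hz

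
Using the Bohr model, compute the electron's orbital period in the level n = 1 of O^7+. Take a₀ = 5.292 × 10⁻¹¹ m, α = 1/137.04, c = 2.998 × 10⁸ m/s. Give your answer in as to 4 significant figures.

2.375 as

r = n²a₀/Z = 1²·5.292 × 10⁻¹¹/8 = 6.615 × 10⁻¹² m
v = Zαc/n = 8·0.007297·2.998 × 10⁸/1 = 1.750 × 10⁷ m/s
T = 2πr/v = 2.375 × 10⁻¹⁸ s = 2.375 as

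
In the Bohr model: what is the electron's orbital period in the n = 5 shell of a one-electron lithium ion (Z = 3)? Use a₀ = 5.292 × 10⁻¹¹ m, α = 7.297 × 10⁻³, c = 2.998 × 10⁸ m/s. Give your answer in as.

r = n²a₀/Z = 5²·5.292 × 10⁻¹¹/3 = 4.410 × 10⁻¹⁰ m
v = Zαc/n = 3·0.007297·2.998 × 10⁸/5 = 1.313 × 10⁶ m/s
T = 2πr/v = 2.111 × 10⁻¹⁵ s = 2111 as

2111 as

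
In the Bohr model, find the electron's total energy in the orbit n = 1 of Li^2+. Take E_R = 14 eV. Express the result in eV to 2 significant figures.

E_n = −E_R·Z²/n² = −14 × 3²/1² = -130 eV

-130 eV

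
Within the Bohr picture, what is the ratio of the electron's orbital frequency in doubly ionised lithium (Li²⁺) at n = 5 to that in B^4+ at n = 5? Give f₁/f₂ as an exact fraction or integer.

9/25

f ∝ Z^2 · n^-3
f₁/f₂ = (3/5)^2 · (5/5)^-3 = 9/25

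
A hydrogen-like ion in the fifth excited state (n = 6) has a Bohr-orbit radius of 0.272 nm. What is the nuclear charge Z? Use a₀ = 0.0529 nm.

7

r_n = n²a₀/Z ⇒ Z = n²a₀/r = 6² × 0.0529 / 0.272 ≈ 7.00
Z = 7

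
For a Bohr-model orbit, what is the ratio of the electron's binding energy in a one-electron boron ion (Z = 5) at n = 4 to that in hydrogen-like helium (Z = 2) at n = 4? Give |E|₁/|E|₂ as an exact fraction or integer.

25/4

|E| ∝ Z^2 · n^-2
|E|₁/|E|₂ = (5/2)^2 · (4/4)^-2 = 25/4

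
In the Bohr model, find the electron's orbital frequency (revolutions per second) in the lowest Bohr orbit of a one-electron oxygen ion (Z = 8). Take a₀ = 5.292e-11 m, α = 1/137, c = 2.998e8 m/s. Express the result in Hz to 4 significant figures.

r = n²a₀/Z = 6.615e-12 m, v = Zαc/n = 1.751e7 m/s
f = v/(2πr) = 4.212e17 Hz

4.212e17 Hz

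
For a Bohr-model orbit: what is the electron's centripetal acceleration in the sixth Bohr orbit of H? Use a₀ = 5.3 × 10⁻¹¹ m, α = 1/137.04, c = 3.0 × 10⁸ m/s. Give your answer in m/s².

7.0 × 10¹⁹ m/s²

r = n²a₀/Z = 1.9 × 10⁻⁹ m, v = Zαc/n = 3.6 × 10⁵ m/s
a = v²/r = (3.6 × 10⁵)² / 1.9 × 10⁻⁹ = 7.0 × 10¹⁹ m/s²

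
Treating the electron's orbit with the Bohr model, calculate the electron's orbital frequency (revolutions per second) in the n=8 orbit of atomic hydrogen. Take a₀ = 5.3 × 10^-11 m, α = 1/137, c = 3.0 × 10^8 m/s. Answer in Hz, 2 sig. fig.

1.3 × 10^13 Hz

r = n²a₀/Z = 3.4 × 10^-9 m, v = Zαc/n = 2.7 × 10^5 m/s
f = v/(2πr) = 1.3 × 10^13 Hz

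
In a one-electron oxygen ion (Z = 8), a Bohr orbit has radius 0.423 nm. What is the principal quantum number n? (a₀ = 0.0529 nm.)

8

r_n = n²a₀/Z ⇒ n² = rZ/a₀ = 0.423 × 8 / 0.0529 ≈ 63.97
n = 8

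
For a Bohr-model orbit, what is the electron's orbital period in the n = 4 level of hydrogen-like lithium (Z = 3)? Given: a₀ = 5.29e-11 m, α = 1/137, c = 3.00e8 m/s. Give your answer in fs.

1.08 fs

r = n²a₀/Z = 4²·5.29e-11/3 = 2.82e-10 m
v = Zαc/n = 3·0.00730·3.00e8/4 = 1.64e6 m/s
T = 2πr/v = 1.08e-15 s = 1.08 fs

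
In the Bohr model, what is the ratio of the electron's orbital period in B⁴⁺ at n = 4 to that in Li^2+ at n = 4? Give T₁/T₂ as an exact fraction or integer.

T ∝ Z^-2 · n^3
T₁/T₂ = (5/3)^-2 · (4/4)^3 = 9/25

9/25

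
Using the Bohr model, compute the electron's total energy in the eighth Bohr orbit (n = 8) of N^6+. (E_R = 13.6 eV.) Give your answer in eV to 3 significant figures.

E_n = −E_R·Z²/n² = −13.6 × 7²/8² = -10.4 eV

-10.4 eV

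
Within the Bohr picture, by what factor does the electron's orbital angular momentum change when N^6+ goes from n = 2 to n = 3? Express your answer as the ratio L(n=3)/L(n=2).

L = nℏ depends only on n, so L ∝ n.
L(n=3)/L(n=2) = (3/2)^1 = 3/2

3/2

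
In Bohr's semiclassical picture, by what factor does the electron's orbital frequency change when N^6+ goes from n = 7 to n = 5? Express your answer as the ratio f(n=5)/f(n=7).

343/125

f ∝ Z^2 · n^-3; with Z fixed, f ∝ n^-3.
f(n=5)/f(n=7) = (5/7)^-3 = 343/125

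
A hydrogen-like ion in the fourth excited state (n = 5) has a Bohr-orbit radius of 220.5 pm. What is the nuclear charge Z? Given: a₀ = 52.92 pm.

6

r_n = n²a₀/Z ⇒ Z = n²a₀/r = 5² × 52.92 / 220.5 ≈ 6.00
Z = 6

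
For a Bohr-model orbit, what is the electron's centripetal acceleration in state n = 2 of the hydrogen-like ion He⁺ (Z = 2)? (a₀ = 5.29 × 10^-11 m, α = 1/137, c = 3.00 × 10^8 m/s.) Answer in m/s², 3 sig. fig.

4.53 × 10^22 m/s²

r = n²a₀/Z = 1.06 × 10^-10 m, v = Zαc/n = 2.19 × 10^6 m/s
a = v²/r = (2.19 × 10^6)² / 1.06 × 10^-10 = 4.53 × 10^22 m/s²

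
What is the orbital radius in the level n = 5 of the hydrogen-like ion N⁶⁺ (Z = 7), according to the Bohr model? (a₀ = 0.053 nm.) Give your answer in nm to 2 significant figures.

r_n = n²a₀/Z = 5² × 0.053 / 7
    = 25 × 0.053 / 7 = 0.19 nm

0.19 nm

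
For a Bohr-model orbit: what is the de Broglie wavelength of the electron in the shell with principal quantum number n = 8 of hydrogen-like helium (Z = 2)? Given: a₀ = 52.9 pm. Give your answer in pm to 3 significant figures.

1330 pm

The Bohr quantisation condition is nλ = 2πr_n.
r_n = n²a₀/Z = 1690 pm
λ = 2πr_n/n = 2π·1690/8 = 1330 pm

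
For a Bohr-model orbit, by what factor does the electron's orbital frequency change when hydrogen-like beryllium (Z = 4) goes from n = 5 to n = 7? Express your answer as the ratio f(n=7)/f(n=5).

125/343

f ∝ Z^2 · n^-3; with Z fixed, f ∝ n^-3.
f(n=7)/f(n=5) = (7/5)^-3 = 125/343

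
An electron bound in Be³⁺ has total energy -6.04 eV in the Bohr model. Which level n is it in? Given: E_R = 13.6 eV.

6

E_n = −E_R Z²/n² ⇒ n² = E_R Z²/(−E_n) = 13.6 × 4² / 6.04 ≈ 36.03
n = 6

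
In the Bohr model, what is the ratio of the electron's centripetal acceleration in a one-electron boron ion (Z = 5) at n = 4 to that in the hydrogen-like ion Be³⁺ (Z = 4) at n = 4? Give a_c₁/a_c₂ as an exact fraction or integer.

125/64

a_c ∝ Z^3 · n^-4
a_c₁/a_c₂ = (5/4)^3 · (4/4)^-4 = 125/64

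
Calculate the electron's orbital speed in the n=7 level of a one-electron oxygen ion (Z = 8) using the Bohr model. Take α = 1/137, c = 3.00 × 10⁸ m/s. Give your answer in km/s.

v_n = Zαc/n = 8 × 0.00730 × 3.00 × 10⁸ / 7
    = 2500 km/s

2500 km/s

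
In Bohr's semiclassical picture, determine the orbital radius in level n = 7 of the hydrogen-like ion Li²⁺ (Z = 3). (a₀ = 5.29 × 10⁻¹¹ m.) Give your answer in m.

8.64 × 10⁻¹⁰ m

r_n = n²a₀/Z = 7² × 5.29 × 10⁻¹¹ / 3
    = 49 × 5.29 × 10⁻¹¹ / 3 = 8.64 × 10⁻¹⁰ m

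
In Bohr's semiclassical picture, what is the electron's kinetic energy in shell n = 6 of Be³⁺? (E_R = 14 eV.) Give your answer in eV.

6.2 eV

For a Coulomb orbit the virial theorem gives K = −E_n.
E_n = −E_R·Z²/n², so K = E_R·Z²/n² = 14 × 4²/6² = 6.2 eV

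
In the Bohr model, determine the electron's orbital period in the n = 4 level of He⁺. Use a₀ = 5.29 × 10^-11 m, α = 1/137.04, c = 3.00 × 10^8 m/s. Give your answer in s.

2.43 × 10^-15 s

r = n²a₀/Z = 4²·5.29 × 10^-11/2 = 4.23 × 10^-10 m
v = Zαc/n = 2·0.00730·3.00 × 10^8/4 = 1.09 × 10^6 m/s
T = 2πr/v = 2.43 × 10^-15 s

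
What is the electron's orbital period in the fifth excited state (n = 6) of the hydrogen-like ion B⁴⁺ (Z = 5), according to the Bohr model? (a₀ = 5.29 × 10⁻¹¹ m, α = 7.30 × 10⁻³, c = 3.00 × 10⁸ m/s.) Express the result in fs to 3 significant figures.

r = n²a₀/Z = 6²·5.29 × 10⁻¹¹/5 = 3.81 × 10⁻¹⁰ m
v = Zαc/n = 5·0.00730·3.00 × 10⁸/6 = 1.82 × 10⁶ m/s
T = 2πr/v = 1.31 × 10⁻¹⁵ s = 1.31 fs

1.31 fs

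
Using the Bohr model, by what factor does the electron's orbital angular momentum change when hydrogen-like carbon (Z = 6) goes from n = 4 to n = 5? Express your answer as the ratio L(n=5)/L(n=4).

L = nℏ depends only on n, so L ∝ n.
L(n=5)/L(n=4) = (5/4)^1 = 5/4

5/4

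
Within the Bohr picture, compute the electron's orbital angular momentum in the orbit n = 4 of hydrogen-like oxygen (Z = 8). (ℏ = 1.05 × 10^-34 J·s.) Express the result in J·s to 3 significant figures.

L_n = nℏ = 4 × 1.05 × 10^-34 = 4.20 × 10^-34 J·s

4.20 × 10^-34 J·s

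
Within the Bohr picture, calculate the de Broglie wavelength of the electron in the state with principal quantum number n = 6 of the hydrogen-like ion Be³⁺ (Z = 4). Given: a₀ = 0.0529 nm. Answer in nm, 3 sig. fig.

The Bohr quantisation condition is nλ = 2πr_n.
r_n = n²a₀/Z = 0.476 nm
λ = 2πr_n/n = 2π·0.476/6 = 0.499 nm

0.499 nm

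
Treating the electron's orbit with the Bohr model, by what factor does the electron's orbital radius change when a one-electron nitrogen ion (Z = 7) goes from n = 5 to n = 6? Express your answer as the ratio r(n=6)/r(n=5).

36/25

r ∝ Z^-1 · n^2; with Z fixed, r ∝ n^2.
r(n=6)/r(n=5) = (6/5)^2 = 36/25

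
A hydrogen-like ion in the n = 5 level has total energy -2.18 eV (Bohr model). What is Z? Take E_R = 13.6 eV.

2

E_n = −E_R Z²/n² ⇒ Z² = −E_n n²/E_R = 2.18 × 5² / 13.6 ≈ 4.01
Z = 2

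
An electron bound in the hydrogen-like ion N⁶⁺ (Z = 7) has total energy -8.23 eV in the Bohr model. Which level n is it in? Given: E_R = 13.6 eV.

9

E_n = −E_R Z²/n² ⇒ n² = E_R Z²/(−E_n) = 13.6 × 7² / 8.23 ≈ 80.97
n = 9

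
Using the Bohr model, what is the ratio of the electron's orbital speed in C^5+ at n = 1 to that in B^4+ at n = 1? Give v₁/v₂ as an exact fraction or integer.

6/5

v ∝ Z^1 · n^-1
v₁/v₂ = (6/5)^1 · (1/1)^-1 = 6/5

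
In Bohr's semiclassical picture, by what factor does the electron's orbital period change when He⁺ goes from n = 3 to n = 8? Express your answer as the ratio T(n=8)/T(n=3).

T ∝ Z^-2 · n^3; with Z fixed, T ∝ n^3.
T(n=8)/T(n=3) = (8/3)^3 = 512/27

512/27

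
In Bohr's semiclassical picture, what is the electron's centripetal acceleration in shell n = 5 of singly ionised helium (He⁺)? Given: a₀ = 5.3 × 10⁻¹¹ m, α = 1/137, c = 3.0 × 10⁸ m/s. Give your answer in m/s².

r = n²a₀/Z = 6.6 × 10⁻¹⁰ m, v = Zαc/n = 8.8 × 10⁵ m/s
a = v²/r = (8.8 × 10⁵)² / 6.6 × 10⁻¹⁰ = 1.2 × 10²¹ m/s²

1.2 × 10²¹ m/s²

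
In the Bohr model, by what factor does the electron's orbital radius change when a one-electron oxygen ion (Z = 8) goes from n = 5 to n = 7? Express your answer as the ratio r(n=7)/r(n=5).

49/25

r ∝ Z^-1 · n^2; with Z fixed, r ∝ n^2.
r(n=7)/r(n=5) = (7/5)^2 = 49/25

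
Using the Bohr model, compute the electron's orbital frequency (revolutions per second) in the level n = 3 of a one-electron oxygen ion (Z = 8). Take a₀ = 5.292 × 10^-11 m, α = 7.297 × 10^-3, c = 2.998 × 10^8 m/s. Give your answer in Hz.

r = n²a₀/Z = 5.954 × 10^-11 m, v = Zαc/n = 5.834 × 10^6 m/s
f = v/(2πr) = 1.560 × 10^16 Hz

1.560 × 10^16 Hz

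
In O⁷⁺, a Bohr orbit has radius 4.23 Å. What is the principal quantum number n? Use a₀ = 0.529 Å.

r_n = n²a₀/Z ⇒ n² = rZ/a₀ = 4.23 × 8 / 0.529 ≈ 63.97
n = 8

8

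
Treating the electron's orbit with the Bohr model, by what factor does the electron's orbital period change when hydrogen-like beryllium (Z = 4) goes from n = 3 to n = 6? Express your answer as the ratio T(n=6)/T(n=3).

T ∝ Z^-2 · n^3; with Z fixed, T ∝ n^3.
T(n=6)/T(n=3) = (6/3)^3 = 8

8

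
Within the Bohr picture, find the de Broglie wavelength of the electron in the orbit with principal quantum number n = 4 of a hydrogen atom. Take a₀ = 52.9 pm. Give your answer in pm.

The Bohr quantisation condition is nλ = 2πr_n.
r_n = n²a₀/Z = 846 pm
λ = 2πr_n/n = 2π·846/4 = 1330 pm

1330 pm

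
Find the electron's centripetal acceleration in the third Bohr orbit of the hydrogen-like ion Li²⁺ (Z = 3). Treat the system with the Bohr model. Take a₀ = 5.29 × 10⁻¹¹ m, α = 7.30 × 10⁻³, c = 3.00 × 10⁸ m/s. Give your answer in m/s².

r = n²a₀/Z = 1.59 × 10⁻¹⁰ m, v = Zαc/n = 2.19 × 10⁶ m/s
a = v²/r = (2.19 × 10⁶)² / 1.59 × 10⁻¹⁰ = 3.02 × 10²² m/s²

3.02 × 10²² m/s²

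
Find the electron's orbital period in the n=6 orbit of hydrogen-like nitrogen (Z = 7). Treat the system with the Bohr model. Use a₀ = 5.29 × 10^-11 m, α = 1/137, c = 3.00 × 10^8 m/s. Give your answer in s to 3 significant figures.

r = n²a₀/Z = 6²·5.29 × 10^-11/7 = 2.72 × 10^-10 m
v = Zαc/n = 7·0.00730·3.00 × 10^8/6 = 2.55 × 10^6 m/s
T = 2πr/v = 6.69 × 10^-16 s

6.69 × 10^-16 s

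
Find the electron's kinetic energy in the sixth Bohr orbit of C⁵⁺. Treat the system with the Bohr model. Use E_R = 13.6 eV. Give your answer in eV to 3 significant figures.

For a Coulomb orbit the virial theorem gives K = −E_n.
E_n = −E_R·Z²/n², so K = E_R·Z²/n² = 13.6 × 6²/6² = 13.6 eV

13.6 eV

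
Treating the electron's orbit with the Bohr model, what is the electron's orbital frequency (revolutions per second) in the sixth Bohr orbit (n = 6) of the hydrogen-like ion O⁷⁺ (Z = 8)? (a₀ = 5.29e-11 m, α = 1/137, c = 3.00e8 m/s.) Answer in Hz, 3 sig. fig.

r = n²a₀/Z = 2.38e-10 m, v = Zαc/n = 2.92e6 m/s
f = v/(2πr) = 1.95e15 Hz

1.95e15 Hz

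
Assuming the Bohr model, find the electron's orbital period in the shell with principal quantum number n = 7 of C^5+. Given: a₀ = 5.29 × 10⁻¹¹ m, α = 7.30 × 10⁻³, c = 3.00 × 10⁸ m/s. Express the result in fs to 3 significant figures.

1.45 fs

r = n²a₀/Z = 7²·5.29 × 10⁻¹¹/6 = 4.32 × 10⁻¹⁰ m
v = Zαc/n = 6·0.00730·3.00 × 10⁸/7 = 1.88 × 10⁶ m/s
T = 2πr/v = 1.45 × 10⁻¹⁵ s = 1.45 fs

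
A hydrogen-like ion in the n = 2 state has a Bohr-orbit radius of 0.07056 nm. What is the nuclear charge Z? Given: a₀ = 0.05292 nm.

r_n = n²a₀/Z ⇒ Z = n²a₀/r = 2² × 0.05292 / 0.07056 ≈ 3.00
Z = 3

3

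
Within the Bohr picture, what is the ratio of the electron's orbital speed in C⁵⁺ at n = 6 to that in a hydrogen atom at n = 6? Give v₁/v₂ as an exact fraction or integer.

v ∝ Z^1 · n^-1
v₁/v₂ = (6/1)^1 · (6/6)^-1 = 6

6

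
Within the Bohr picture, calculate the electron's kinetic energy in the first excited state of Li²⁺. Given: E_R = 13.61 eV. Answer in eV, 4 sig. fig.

For a Coulomb orbit the virial theorem gives K = −E_n.
E_n = −E_R·Z²/n², so K = E_R·Z²/n² = 13.61 × 3²/2² = 30.62 eV

30.62 eV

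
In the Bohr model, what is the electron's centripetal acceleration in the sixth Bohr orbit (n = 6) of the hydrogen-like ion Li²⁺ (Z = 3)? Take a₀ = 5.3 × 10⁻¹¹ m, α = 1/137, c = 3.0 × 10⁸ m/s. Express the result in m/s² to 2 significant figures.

1.9 × 10²¹ m/s²

r = n²a₀/Z = 6.4 × 10⁻¹⁰ m, v = Zαc/n = 1.1 × 10⁶ m/s
a = v²/r = (1.1 × 10⁶)² / 6.4 × 10⁻¹⁰ = 1.9 × 10²¹ m/s²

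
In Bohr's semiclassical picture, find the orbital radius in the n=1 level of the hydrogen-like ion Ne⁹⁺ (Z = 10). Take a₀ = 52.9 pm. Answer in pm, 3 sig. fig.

r_n = n²a₀/Z = 1² × 52.9 / 10
    = 1 × 52.9 / 10 = 5.29 pm

5.29 pm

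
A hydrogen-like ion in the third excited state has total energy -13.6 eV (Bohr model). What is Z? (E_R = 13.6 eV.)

E_n = −E_R Z²/n² ⇒ Z² = −E_n n²/E_R = 13.6 × 4² / 13.6 ≈ 16.00
Z = 4

4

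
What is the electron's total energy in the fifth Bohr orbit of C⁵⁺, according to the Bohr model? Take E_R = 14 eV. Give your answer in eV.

-20 eV

E_n = −E_R·Z²/n² = −14 × 6²/5² = -20 eV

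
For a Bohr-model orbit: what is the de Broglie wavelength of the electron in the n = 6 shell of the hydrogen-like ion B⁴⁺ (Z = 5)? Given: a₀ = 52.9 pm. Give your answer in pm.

399 pm

The Bohr quantisation condition is nλ = 2πr_n.
r_n = n²a₀/Z = 381 pm
λ = 2πr_n/n = 2π·381/6 = 399 pm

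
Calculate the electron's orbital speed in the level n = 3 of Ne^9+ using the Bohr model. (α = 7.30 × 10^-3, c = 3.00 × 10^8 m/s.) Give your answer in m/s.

v_n = Zαc/n = 10 × 0.00730 × 3.00 × 10^8 / 3
    = 7.30 × 10^6 m/s

7.30 × 10^6 m/s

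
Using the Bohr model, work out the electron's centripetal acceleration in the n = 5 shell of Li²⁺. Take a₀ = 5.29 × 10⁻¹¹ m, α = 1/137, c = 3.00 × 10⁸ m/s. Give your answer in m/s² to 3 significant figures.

3.92 × 10²¹ m/s²

r = n²a₀/Z = 4.41 × 10⁻¹⁰ m, v = Zαc/n = 1.31 × 10⁶ m/s
a = v²/r = (1.31 × 10⁶)² / 4.41 × 10⁻¹⁰ = 3.92 × 10²¹ m/s²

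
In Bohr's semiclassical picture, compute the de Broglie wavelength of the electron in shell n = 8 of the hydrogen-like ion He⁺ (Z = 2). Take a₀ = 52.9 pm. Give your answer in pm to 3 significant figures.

The Bohr quantisation condition is nλ = 2πr_n.
r_n = n²a₀/Z = 1690 pm
λ = 2πr_n/n = 2π·1690/8 = 1330 pm

1330 pm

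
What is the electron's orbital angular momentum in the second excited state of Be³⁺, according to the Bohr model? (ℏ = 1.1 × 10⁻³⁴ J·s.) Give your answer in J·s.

L_n = nℏ = 3 × 1.1 × 10⁻³⁴ = 3.3 × 10⁻³⁴ J·s

3.3 × 10⁻³⁴ J·s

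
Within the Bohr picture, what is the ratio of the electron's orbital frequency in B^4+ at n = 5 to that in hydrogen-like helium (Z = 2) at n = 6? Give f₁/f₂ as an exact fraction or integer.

f ∝ Z^2 · n^-3
f₁/f₂ = (5/2)^2 · (5/6)^-3 = 54/5

54/5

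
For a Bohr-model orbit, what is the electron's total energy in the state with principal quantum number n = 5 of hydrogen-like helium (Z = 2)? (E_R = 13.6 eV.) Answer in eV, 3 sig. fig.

E_n = −E_R·Z²/n² = −13.6 × 2²/5² = -2.18 eV

-2.18 eV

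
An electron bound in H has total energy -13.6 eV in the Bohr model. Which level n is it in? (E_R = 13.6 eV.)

E_n = −E_R Z²/n² ⇒ n² = E_R Z²/(−E_n) = 13.6 × 1² / 13.6 ≈ 1.00
n = 1

1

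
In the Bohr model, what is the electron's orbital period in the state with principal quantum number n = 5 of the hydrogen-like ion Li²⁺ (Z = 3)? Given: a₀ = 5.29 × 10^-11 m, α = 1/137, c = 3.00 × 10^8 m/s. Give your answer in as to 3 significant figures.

r = n²a₀/Z = 5²·5.29 × 10^-11/3 = 4.41 × 10^-10 m
v = Zαc/n = 3·0.00730·3.00 × 10^8/5 = 1.31 × 10^6 m/s
T = 2πr/v = 2.11 × 10^-15 s = 2110 as

2110 as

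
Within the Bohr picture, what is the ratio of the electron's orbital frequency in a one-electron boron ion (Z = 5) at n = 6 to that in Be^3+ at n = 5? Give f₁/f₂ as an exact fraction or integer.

3125/3456

f ∝ Z^2 · n^-3
f₁/f₂ = (5/4)^2 · (6/5)^-3 = 3125/3456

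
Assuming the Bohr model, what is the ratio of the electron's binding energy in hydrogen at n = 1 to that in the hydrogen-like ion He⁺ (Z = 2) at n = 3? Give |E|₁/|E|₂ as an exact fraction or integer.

9/4

|E| ∝ Z^2 · n^-2
|E|₁/|E|₂ = (1/2)^2 · (1/3)^-2 = 9/4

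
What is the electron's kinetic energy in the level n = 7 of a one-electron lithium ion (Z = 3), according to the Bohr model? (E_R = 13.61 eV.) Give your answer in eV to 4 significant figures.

For a Coulomb orbit the virial theorem gives K = −E_n.
E_n = −E_R·Z²/n², so K = E_R·Z²/n² = 13.61 × 3²/7² = 2.500 eV

2.500 eV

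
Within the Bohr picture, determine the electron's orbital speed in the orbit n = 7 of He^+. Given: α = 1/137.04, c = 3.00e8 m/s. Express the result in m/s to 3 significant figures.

v_n = Zαc/n = 2 × 0.00730 × 3.00e8 / 7
    = 6.25e5 m/s

6.25e5 m/s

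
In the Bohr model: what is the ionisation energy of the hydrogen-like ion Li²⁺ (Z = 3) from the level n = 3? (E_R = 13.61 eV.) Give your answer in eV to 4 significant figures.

E_n = −E_R·Z²/n² = −13.61 × 3²/3² eV = -13.61 eV
Ionisation energy = −E_n = 13.61 eV

13.61 eV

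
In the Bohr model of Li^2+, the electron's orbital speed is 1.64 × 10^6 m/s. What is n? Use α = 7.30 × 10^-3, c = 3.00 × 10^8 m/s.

4

v_n = Zαc/n ⇒ n = Zαc/v = 3 × 0.00730 × 3.00 × 10^8 / 1.64 × 10^6 ≈ 4.01
n = 4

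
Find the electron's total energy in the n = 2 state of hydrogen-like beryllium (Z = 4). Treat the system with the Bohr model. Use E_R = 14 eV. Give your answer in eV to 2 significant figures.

E_n = −E_R·Z²/n² = −14 × 4²/2² = -56 eV

-56 eV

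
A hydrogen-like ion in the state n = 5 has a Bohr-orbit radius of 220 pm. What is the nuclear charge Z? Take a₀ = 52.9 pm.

6

r_n = n²a₀/Z ⇒ Z = n²a₀/r = 5² × 52.9 / 220 ≈ 6.01
Z = 6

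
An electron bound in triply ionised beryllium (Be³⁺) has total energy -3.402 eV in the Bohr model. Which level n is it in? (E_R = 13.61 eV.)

8

E_n = −E_R Z²/n² ⇒ n² = E_R Z²/(−E_n) = 13.61 × 4² / 3.402 ≈ 64.01
n = 8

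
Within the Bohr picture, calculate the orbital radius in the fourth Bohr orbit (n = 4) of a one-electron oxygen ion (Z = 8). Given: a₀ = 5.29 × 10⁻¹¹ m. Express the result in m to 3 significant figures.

r_n = n²a₀/Z = 4² × 5.29 × 10⁻¹¹ / 8
    = 16 × 5.29 × 10⁻¹¹ / 8 = 1.06 × 10⁻¹⁰ m

1.06 × 10⁻¹⁰ m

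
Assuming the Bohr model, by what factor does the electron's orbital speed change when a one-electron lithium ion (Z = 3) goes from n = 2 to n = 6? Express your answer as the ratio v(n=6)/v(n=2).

v ∝ Z^1 · n^-1; with Z fixed, v ∝ n^-1.
v(n=6)/v(n=2) = (6/2)^-1 = 1/3

1/3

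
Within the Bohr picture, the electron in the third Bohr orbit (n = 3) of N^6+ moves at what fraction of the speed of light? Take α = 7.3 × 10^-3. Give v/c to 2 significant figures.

0.017

v_n = Zαc/n, so v/c = Zα/n = 7 × 0.0073 / 3 = 0.017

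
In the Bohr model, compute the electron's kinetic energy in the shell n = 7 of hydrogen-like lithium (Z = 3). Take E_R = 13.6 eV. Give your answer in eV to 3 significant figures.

For a Coulomb orbit the virial theorem gives K = −E_n.
E_n = −E_R·Z²/n², so K = E_R·Z²/n² = 13.6 × 3²/7² = 2.50 eV

2.50 eV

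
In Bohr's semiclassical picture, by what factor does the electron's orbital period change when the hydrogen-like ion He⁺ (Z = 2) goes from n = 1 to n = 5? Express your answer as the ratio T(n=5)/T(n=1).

T ∝ Z^-2 · n^3; with Z fixed, T ∝ n^3.
T(n=5)/T(n=1) = (5/1)^3 = 125

125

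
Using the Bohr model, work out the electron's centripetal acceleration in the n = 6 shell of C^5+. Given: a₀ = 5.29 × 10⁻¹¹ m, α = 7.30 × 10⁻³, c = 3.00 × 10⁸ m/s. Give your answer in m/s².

r = n²a₀/Z = 3.17 × 10⁻¹⁰ m, v = Zαc/n = 2.19 × 10⁶ m/s
a = v²/r = (2.19 × 10⁶)² / 3.17 × 10⁻¹⁰ = 1.51 × 10²² m/s²

1.51 × 10²² m/s²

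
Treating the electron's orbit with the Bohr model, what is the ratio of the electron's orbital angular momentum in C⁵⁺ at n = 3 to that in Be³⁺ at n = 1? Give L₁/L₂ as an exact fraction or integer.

L = nℏ is independent of Z.
L₁/L₂ = n₁/n₂ = 3/1 = 3

3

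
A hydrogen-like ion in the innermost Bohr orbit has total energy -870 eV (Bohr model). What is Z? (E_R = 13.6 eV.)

E_n = −E_R Z²/n² ⇒ Z² = −E_n n²/E_R = 870 × 1² / 13.6 ≈ 63.97
Z = 8

8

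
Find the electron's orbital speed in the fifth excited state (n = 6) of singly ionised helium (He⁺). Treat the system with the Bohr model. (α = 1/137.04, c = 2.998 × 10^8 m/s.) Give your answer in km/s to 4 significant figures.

729.2 km/s

v_n = Zαc/n = 2 × 0.007297 × 2.998 × 10^8 / 6
    = 729.2 km/s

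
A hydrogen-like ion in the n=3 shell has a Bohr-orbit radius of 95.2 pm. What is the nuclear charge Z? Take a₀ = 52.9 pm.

r_n = n²a₀/Z ⇒ Z = n²a₀/r = 3² × 52.9 / 95.2 ≈ 5.00
Z = 5

5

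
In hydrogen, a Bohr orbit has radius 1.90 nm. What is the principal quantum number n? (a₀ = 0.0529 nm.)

r_n = n²a₀/Z ⇒ n² = rZ/a₀ = 1.90 × 1 / 0.0529 ≈ 35.92
n = 6

6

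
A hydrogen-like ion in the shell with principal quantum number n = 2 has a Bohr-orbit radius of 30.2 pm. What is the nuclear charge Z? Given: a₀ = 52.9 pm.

r_n = n²a₀/Z ⇒ Z = n²a₀/r = 2² × 52.9 / 30.2 ≈ 7.01
Z = 7

7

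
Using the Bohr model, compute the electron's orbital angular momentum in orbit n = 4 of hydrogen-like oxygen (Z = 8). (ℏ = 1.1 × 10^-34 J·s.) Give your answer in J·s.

4.4 × 10^-34 J·s

L_n = nℏ = 4 × 1.1 × 10^-34 = 4.4 × 10^-34 J·s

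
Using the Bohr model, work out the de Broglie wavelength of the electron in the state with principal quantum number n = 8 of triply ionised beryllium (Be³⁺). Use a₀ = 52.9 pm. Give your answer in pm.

665 pm

The Bohr quantisation condition is nλ = 2πr_n.
r_n = n²a₀/Z = 846 pm
λ = 2πr_n/n = 2π·846/8 = 665 pm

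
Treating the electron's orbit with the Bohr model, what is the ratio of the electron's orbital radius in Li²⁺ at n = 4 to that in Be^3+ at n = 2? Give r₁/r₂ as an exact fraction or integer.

r ∝ Z^-1 · n^2
r₁/r₂ = (3/4)^-1 · (4/2)^2 = 16/3

16/3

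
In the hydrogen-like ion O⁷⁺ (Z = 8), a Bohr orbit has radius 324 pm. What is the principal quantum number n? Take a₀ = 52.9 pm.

r_n = n²a₀/Z ⇒ n² = rZ/a₀ = 324 × 8 / 52.9 ≈ 49.00
n = 7

7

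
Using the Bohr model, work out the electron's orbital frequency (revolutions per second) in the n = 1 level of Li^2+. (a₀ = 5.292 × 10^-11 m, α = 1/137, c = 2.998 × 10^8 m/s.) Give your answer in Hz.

5.923 × 10^16 Hz

r = n²a₀/Z = 1.764 × 10^-11 m, v = Zαc/n = 6.565 × 10^6 m/s
f = v/(2πr) = 5.923 × 10^16 Hz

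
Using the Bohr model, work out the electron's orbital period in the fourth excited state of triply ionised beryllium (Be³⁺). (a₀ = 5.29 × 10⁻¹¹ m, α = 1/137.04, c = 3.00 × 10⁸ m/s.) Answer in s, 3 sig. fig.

1.19 × 10⁻¹⁵ s

r = n²a₀/Z = 5²·5.29 × 10⁻¹¹/4 = 3.31 × 10⁻¹⁰ m
v = Zαc/n = 4·0.00730·3.00 × 10⁸/5 = 1.75 × 10⁶ m/s
T = 2πr/v = 1.19 × 10⁻¹⁵ s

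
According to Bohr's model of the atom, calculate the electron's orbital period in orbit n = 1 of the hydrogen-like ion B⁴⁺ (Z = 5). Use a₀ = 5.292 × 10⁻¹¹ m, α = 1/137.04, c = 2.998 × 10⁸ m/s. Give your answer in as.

6.080 as

r = n²a₀/Z = 1²·5.292 × 10⁻¹¹/5 = 1.058 × 10⁻¹¹ m
v = Zαc/n = 5·0.007297·2.998 × 10⁸/1 = 1.094 × 10⁷ m/s
T = 2πr/v = 6.080 × 10⁻¹⁸ s = 6.080 as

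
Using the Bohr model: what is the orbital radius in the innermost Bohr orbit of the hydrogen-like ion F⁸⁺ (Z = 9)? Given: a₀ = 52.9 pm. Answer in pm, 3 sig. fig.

r_n = n²a₀/Z = 1² × 52.9 / 9
    = 1 × 52.9 / 9 = 5.88 pm

5.88 pm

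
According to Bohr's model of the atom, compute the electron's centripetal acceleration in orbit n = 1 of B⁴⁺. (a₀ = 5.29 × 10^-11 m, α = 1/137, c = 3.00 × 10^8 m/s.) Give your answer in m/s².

1.13 × 10^25 m/s²

r = n²a₀/Z = 1.06 × 10^-11 m, v = Zαc/n = 1.09 × 10^7 m/s
a = v²/r = (1.09 × 10^7)² / 1.06 × 10^-11 = 1.13 × 10^25 m/s²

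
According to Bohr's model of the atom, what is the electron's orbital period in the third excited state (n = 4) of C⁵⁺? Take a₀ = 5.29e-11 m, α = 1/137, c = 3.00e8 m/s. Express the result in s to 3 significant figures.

2.70e-16 s

r = n²a₀/Z = 4²·5.29e-11/6 = 1.41e-10 m
v = Zαc/n = 6·0.00730·3.00e8/4 = 3.28e6 m/s
T = 2πr/v = 2.70e-16 s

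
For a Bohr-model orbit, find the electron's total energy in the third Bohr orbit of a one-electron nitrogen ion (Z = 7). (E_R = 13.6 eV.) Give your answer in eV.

-74.0 eV

E_n = −E_R·Z²/n² = −13.6 × 7²/3² = -74.0 eV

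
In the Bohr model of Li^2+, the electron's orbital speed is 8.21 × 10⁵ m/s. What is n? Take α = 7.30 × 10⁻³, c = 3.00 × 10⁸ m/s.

v_n = Zαc/n ⇒ n = Zαc/v = 3 × 0.00730 × 3.00 × 10⁸ / 8.21 × 10⁵ ≈ 8.00
n = 8

8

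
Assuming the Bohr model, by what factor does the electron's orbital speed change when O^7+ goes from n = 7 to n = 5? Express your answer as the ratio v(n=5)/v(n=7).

v ∝ Z^1 · n^-1; with Z fixed, v ∝ n^-1.
v(n=5)/v(n=7) = (5/7)^-1 = 7/5

7/5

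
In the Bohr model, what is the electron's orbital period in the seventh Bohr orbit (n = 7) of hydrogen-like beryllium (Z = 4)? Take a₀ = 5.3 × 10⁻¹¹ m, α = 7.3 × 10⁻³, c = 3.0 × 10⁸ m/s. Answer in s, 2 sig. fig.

3.3 × 10⁻¹⁵ s

r = n²a₀/Z = 7²·5.3 × 10⁻¹¹/4 = 6.5 × 10⁻¹⁰ m
v = Zαc/n = 4·0.0073·3.0 × 10⁸/7 = 1.3 × 10⁶ m/s
T = 2πr/v = 3.3 × 10⁻¹⁵ s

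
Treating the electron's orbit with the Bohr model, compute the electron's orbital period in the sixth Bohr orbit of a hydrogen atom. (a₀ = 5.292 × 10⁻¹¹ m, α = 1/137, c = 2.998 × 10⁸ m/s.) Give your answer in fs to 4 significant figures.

r = n²a₀/Z = 6²·5.292 × 10⁻¹¹/1 = 1.905 × 10⁻⁹ m
v = Zαc/n = 1·0.007299·2.998 × 10⁸/6 = 3.647 × 10⁵ m/s
T = 2πr/v = 3.282 × 10⁻¹⁴ s = 32.82 fs

32.82 fs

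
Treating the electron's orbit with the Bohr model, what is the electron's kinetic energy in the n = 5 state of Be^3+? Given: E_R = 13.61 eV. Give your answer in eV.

For a Coulomb orbit the virial theorem gives K = −E_n.
E_n = −E_R·Z²/n², so K = E_R·Z²/n² = 13.61 × 4²/5² = 8.710 eV

8.710 eV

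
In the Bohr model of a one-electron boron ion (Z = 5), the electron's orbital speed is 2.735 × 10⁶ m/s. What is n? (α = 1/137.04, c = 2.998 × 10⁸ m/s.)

4

v_n = Zαc/n ⇒ n = Zαc/v = 5 × 0.007297 × 2.998 × 10⁸ / 2.735 × 10⁶ ≈ 4.00
n = 4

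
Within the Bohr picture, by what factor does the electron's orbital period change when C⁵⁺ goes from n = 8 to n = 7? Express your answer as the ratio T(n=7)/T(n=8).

343/512

T ∝ Z^-2 · n^3; with Z fixed, T ∝ n^3.
T(n=7)/T(n=8) = (7/8)^3 = 343/512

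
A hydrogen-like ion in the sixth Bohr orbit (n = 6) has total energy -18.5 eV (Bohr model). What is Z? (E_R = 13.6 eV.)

7

E_n = −E_R Z²/n² ⇒ Z² = −E_n n²/E_R = 18.5 × 6² / 13.6 ≈ 48.97
Z = 7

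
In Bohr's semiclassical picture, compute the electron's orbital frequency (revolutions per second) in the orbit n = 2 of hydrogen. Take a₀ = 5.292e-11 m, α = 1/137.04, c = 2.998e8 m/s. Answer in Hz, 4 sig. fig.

r = n²a₀/Z = 2.117e-10 m, v = Zαc/n = 1.094e6 m/s
f = v/(2πr) = 8.224e14 Hz

8.224e14 Hz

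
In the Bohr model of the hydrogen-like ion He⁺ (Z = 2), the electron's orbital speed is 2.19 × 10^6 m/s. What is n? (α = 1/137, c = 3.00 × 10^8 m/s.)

v_n = Zαc/n ⇒ n = Zαc/v = 2 × 0.00730 × 3.00 × 10^8 / 2.19 × 10^6 ≈ 2.00
n = 2

2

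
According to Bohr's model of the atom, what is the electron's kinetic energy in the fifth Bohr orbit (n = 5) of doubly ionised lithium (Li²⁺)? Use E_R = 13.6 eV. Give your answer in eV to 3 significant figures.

4.90 eV

For a Coulomb orbit the virial theorem gives K = −E_n.
E_n = −E_R·Z²/n², so K = E_R·Z²/n² = 13.6 × 3²/5² = 4.90 eV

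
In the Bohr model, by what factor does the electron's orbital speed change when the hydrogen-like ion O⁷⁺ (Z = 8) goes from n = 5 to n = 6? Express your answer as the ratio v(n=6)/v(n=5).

v ∝ Z^1 · n^-1; with Z fixed, v ∝ n^-1.
v(n=6)/v(n=5) = (6/5)^-1 = 5/6

5/6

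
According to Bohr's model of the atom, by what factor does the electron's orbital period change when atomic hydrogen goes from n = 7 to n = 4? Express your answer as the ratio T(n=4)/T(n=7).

64/343

T ∝ Z^-2 · n^3; with Z fixed, T ∝ n^3.
T(n=4)/T(n=7) = (4/7)^3 = 64/343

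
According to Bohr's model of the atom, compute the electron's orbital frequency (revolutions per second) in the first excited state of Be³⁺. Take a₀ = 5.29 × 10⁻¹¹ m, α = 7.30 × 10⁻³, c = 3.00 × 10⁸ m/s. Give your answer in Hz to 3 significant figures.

r = n²a₀/Z = 5.29 × 10⁻¹¹ m, v = Zαc/n = 4.38 × 10⁶ m/s
f = v/(2πr) = 1.32 × 10¹⁶ Hz

1.32 × 10¹⁶ Hz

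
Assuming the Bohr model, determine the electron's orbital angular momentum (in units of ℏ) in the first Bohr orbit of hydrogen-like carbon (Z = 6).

1

L_n = nℏ, so L/ℏ = n = 1.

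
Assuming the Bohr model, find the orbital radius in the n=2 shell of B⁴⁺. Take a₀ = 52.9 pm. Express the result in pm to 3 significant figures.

42.3 pm

r_n = n²a₀/Z = 2² × 52.9 / 5
    = 4 × 52.9 / 5 = 42.3 pm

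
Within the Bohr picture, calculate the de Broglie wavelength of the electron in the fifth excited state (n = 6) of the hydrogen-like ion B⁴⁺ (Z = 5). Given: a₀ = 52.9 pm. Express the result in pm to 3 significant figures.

399 pm

The Bohr quantisation condition is nλ = 2πr_n.
r_n = n²a₀/Z = 381 pm
λ = 2πr_n/n = 2π·381/6 = 399 pm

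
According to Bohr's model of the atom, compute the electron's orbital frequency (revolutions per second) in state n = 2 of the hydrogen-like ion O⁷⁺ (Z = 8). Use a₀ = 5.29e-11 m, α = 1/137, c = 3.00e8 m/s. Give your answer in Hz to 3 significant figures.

r = n²a₀/Z = 2.65e-11 m, v = Zαc/n = 8.76e6 m/s
f = v/(2πr) = 5.27e16 Hz

5.27e16 Hz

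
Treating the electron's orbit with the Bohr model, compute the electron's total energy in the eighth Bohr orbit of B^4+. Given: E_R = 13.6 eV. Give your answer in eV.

E_n = −E_R·Z²/n² = −13.6 × 5²/8² = -5.31 eV

-5.31 eV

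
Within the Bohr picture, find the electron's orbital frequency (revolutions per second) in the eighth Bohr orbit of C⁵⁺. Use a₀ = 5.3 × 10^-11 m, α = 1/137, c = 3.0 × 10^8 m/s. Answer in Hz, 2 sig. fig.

4.6 × 10^14 Hz

r = n²a₀/Z = 5.7 × 10^-10 m, v = Zαc/n = 1.6 × 10^6 m/s
f = v/(2πr) = 4.6 × 10^14 Hz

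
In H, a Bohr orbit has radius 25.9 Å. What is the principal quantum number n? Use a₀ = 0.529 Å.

7

r_n = n²a₀/Z ⇒ n² = rZ/a₀ = 25.9 × 1 / 0.529 ≈ 48.96
n = 7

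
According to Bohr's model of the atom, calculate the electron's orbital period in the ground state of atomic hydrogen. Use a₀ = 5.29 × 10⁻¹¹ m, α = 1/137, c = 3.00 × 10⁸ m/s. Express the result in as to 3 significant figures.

r = n²a₀/Z = 1²·5.29 × 10⁻¹¹/1 = 5.29 × 10⁻¹¹ m
v = Zαc/n = 1·0.00730·3.00 × 10⁸/1 = 2.19 × 10⁶ m/s
T = 2πr/v = 1.52 × 10⁻¹⁶ s = 152 as

152 as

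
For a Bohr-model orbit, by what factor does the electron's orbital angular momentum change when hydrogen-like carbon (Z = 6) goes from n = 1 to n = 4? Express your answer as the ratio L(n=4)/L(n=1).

L = nℏ depends only on n, so L ∝ n.
L(n=4)/L(n=1) = (4/1)^1 = 4

4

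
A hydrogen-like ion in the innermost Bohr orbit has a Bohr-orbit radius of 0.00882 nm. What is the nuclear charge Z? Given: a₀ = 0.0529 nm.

6

r_n = n²a₀/Z ⇒ Z = n²a₀/r = 1² × 0.0529 / 0.00882 ≈ 6.00
Z = 6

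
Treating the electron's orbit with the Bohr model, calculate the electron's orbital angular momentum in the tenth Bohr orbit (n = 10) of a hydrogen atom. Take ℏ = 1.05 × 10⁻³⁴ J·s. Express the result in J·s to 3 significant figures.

1.05 × 10⁻³³ J·s

L_n = nℏ = 10 × 1.05 × 10⁻³⁴ = 1.05 × 10⁻³³ J·s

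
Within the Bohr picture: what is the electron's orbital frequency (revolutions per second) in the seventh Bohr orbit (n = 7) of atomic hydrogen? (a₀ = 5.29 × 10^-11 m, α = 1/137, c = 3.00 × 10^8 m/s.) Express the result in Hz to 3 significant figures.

1.92 × 10^13 Hz

r = n²a₀/Z = 2.59 × 10^-9 m, v = Zαc/n = 3.13 × 10^5 m/s
f = v/(2πr) = 1.92 × 10^13 Hz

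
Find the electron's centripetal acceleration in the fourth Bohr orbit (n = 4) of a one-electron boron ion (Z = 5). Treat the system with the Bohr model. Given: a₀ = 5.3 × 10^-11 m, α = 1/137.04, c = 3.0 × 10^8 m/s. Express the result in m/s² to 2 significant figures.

r = n²a₀/Z = 1.7 × 10^-10 m, v = Zαc/n = 2.7 × 10^6 m/s
a = v²/r = (2.7 × 10^6)² / 1.7 × 10^-10 = 4.4 × 10^22 m/s²

4.4 × 10^22 m/s²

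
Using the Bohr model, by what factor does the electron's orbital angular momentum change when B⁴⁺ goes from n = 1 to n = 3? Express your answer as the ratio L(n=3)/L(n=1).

L = nℏ depends only on n, so L ∝ n.
L(n=3)/L(n=1) = (3/1)^1 = 3

3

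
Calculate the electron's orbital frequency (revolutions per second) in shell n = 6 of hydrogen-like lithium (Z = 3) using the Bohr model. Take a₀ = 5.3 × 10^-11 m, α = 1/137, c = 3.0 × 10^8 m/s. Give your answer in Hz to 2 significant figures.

r = n²a₀/Z = 6.4 × 10^-10 m, v = Zαc/n = 1.1 × 10^6 m/s
f = v/(2πr) = 2.7 × 10^14 Hz

2.7 × 10^14 Hz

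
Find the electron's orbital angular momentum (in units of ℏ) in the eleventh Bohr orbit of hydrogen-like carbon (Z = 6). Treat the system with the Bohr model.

L_n = nℏ, so L/ℏ = n = 11.

11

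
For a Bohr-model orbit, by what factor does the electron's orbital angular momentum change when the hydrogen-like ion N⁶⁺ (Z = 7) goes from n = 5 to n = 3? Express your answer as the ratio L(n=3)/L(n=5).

3/5

L = nℏ depends only on n, so L ∝ n.
L(n=3)/L(n=5) = (3/5)^1 = 3/5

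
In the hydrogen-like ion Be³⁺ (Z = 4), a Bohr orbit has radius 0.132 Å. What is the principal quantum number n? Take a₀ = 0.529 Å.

1

r_n = n²a₀/Z ⇒ n² = rZ/a₀ = 0.132 × 4 / 0.529 ≈ 1.00
n = 1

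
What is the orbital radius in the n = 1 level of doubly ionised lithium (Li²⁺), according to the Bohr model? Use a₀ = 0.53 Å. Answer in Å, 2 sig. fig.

r_n = n²a₀/Z = 1² × 0.53 / 3
    = 1 × 0.53 / 3 = 0.18 Å

0.18 Å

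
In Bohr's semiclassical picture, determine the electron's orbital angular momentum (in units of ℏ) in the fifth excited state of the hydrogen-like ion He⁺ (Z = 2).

L_n = nℏ, so L/ℏ = n = 6.

6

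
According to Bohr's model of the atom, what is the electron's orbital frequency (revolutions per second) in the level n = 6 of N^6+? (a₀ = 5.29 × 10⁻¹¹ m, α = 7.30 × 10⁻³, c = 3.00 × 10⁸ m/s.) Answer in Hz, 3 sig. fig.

1.49 × 10¹⁵ Hz

r = n²a₀/Z = 2.72 × 10⁻¹⁰ m, v = Zαc/n = 2.56 × 10⁶ m/s
f = v/(2πr) = 1.49 × 10¹⁵ Hz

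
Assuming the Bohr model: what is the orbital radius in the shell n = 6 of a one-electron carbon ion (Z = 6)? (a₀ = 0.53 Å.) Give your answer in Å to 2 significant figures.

r_n = n²a₀/Z = 6² × 0.53 / 6
    = 36 × 0.53 / 6 = 3.2 Å

3.2 Å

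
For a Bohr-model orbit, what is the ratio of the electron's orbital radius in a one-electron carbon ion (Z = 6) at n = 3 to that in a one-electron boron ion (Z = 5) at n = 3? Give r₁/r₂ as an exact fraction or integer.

5/6

r ∝ Z^-1 · n^2
r₁/r₂ = (6/5)^-1 · (3/3)^2 = 5/6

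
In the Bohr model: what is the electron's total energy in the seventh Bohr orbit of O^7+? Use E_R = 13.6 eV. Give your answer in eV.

-17.8 eV

E_n = −E_R·Z²/n² = −13.6 × 8²/7² = -17.8 eV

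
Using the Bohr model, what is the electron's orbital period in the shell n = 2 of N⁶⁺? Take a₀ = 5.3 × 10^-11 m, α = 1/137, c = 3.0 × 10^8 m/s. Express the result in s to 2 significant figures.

r = n²a₀/Z = 2²·5.3 × 10^-11/7 = 3.0 × 10^-11 m
v = Zαc/n = 7·0.0073·3.0 × 10^8/2 = 7.7 × 10^6 m/s
T = 2πr/v = 2.5 × 10^-17 s

2.5 × 10^-17 s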